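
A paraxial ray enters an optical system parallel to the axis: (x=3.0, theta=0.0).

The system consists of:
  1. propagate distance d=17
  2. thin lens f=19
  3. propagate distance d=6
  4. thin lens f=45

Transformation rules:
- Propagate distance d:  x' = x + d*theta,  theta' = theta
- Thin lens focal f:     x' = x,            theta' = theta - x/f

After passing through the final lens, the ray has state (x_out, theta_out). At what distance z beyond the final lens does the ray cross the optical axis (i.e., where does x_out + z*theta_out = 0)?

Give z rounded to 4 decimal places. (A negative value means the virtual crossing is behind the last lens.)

Answer: 10.0862

Derivation:
Initial: x=3.0000 theta=0.0000
After 1 (propagate distance d=17): x=3.0000 theta=0.0000
After 2 (thin lens f=19): x=3.0000 theta=-3/19 (≈-0.1579)
After 3 (propagate distance d=6): x=39/19 (≈2.0526) theta=-3/19 (≈-0.1579)
After 4 (thin lens f=45): x=39/19 (≈2.0526) theta=-58/285 (≈-0.2035)
z_focus = -x_out/theta_out = -(39/19)/(-58/285) = 585/58 ≈ 10.0862
Rounded to 4 decimal places: z = 10.0862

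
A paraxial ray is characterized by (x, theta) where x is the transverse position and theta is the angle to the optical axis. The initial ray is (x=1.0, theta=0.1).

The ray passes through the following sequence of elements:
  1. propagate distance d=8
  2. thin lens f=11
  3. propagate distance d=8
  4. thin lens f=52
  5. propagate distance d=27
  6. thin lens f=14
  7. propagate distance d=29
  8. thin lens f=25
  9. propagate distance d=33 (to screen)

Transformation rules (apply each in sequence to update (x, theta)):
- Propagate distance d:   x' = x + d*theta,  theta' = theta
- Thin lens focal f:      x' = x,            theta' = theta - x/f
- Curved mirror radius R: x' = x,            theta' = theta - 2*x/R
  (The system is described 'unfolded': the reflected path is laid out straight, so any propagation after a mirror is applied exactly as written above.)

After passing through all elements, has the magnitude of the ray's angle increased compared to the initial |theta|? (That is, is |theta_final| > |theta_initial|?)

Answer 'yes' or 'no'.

Answer: no

Derivation:
Initial: x=1.0000 theta=0.1000
After 1 (propagate distance d=8): x=1.8000 theta=0.1000
After 2 (thin lens f=11): x=1.8000 theta=-7/110 (≈-0.0636)
After 3 (propagate distance d=8): x=71/55 (≈1.2909) theta=-7/110 (≈-0.0636)
After 4 (thin lens f=52): x=71/55 (≈1.2909) theta=-23/260 (≈-0.0885)
After 5 (propagate distance d=27): x=-3139/2860 (≈-1.0976) theta=-23/260 (≈-0.0885)
After 6 (thin lens f=14): x=-3139/2860 (≈-1.0976) theta=-31/3080 (≈-0.0101)
After 7 (propagate distance d=29): x=-55633/40040 (≈-1.3894) theta=-31/3080 (≈-0.0101)
After 8 (thin lens f=25): x=-55633/40040 (≈-1.3894) theta=22779/500500 (≈0.0455)
After 9 (propagate distance d=33 (to screen)): x=112589/1001000 (≈0.1125) theta=22779/500500 (≈0.0455)
|theta_initial|=0.1000 |theta_final|=22779/500500 (≈0.0455) -> not increased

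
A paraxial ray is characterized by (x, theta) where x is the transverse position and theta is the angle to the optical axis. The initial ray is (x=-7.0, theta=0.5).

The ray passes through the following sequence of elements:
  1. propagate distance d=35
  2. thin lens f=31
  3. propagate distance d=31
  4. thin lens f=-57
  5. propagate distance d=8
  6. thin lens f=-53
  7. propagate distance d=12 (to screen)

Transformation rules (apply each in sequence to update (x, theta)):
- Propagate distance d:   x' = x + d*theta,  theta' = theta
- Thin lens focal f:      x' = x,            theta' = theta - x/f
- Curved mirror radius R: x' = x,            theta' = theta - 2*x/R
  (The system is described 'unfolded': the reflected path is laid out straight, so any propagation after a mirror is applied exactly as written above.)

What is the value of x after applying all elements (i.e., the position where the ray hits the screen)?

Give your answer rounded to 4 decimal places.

Answer: 28.4585

Derivation:
Initial: x=-7.0000 theta=0.5000
After 1 (propagate distance d=35): x=10.5000 theta=0.5000
After 2 (thin lens f=31): x=10.5000 theta=5/31 (≈0.1613)
After 3 (propagate distance d=31): x=15.5000 theta=5/31 (≈0.1613)
After 4 (thin lens f=-57): x=15.5000 theta=1531/3534 (≈0.4332)
After 5 (propagate distance d=8): x=67025/3534 (≈18.9658) theta=1531/3534 (≈0.4332)
After 6 (thin lens f=-53): x=67025/3534 (≈18.9658) theta=74084/93651 (≈0.7911)
After 7 (propagate distance d=12 (to screen)): x=5330341/187302 (≈28.4585) theta=74084/93651 (≈0.7911)
Rounded to 4 decimal places: x = 28.4585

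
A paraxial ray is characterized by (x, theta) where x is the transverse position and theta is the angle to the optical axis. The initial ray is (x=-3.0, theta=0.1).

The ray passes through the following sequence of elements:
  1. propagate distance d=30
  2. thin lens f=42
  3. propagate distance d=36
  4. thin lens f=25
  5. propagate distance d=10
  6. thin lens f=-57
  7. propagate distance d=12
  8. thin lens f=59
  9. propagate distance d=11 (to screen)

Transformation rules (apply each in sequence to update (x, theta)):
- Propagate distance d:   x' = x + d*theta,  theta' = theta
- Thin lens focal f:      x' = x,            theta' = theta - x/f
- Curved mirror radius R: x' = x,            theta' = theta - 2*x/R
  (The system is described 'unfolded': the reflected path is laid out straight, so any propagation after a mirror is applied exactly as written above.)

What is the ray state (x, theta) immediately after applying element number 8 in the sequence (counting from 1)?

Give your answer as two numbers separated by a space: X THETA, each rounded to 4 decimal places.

Answer: 3.2973 -0.0444

Derivation:
Initial: x=-3.0000 theta=0.1000
After 1 (propagate distance d=30): x=0.0000 theta=0.1000
After 2 (thin lens f=42): x=0.0000 theta=0.1000
After 3 (propagate distance d=36): x=3.6000 theta=0.1000
After 4 (thin lens f=25): x=3.6000 theta=-0.0440
After 5 (propagate distance d=10): x=3.1600 theta=-0.0440
After 6 (thin lens f=-57): x=3.1600 theta=163/14250 (≈0.0114)
After 7 (propagate distance d=12): x=7831/2375 (≈3.2973) theta=163/14250 (≈0.0114)
After 8 (thin lens f=59): x=7831/2375 (≈3.2973) theta=-37369/840750 (≈-0.0444)
Rounded to 4 decimal places: x = 3.2973, theta = -0.0444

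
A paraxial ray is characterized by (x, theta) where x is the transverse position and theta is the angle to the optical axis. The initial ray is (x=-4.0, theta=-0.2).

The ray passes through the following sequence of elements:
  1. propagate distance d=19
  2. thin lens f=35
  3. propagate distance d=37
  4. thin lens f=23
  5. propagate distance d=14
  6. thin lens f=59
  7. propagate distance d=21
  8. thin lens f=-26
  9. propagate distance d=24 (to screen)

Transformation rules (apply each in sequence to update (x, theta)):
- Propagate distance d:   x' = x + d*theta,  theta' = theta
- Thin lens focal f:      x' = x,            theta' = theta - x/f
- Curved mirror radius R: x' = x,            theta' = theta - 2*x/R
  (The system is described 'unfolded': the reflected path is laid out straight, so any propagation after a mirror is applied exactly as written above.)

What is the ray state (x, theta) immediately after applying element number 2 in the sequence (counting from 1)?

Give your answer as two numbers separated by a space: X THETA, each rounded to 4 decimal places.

Answer: -7.8000 0.0229

Derivation:
Initial: x=-4.0000 theta=-0.2000
After 1 (propagate distance d=19): x=-7.8000 theta=-0.2000
After 2 (thin lens f=35): x=-7.8000 theta=4/175 (≈0.0229)
Rounded to 4 decimal places: x = -7.8000, theta = 0.0229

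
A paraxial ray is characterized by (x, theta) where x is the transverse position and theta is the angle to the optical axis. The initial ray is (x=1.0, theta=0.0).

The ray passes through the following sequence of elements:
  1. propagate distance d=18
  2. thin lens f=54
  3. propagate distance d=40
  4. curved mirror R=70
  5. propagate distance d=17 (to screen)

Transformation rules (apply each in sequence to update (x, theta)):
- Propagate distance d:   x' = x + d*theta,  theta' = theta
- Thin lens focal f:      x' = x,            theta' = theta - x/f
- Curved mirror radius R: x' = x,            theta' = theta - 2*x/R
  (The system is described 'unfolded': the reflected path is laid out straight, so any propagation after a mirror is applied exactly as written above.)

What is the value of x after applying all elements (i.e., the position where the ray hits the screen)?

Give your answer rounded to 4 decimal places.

Answer: -0.1815

Derivation:
Initial: x=1.0000 theta=0.0000
After 1 (propagate distance d=18): x=1.0000 theta=0.0000
After 2 (thin lens f=54): x=1.0000 theta=-1/54 (≈-0.0185)
After 3 (propagate distance d=40): x=7/27 (≈0.2593) theta=-1/54 (≈-0.0185)
After 4 (curved mirror R=70): x=7/27 (≈0.2593) theta=-7/270 (≈-0.0259)
After 5 (propagate distance d=17 (to screen)): x=-49/270 (≈-0.1815) theta=-7/270 (≈-0.0259)
Rounded to 4 decimal places: x = -0.1815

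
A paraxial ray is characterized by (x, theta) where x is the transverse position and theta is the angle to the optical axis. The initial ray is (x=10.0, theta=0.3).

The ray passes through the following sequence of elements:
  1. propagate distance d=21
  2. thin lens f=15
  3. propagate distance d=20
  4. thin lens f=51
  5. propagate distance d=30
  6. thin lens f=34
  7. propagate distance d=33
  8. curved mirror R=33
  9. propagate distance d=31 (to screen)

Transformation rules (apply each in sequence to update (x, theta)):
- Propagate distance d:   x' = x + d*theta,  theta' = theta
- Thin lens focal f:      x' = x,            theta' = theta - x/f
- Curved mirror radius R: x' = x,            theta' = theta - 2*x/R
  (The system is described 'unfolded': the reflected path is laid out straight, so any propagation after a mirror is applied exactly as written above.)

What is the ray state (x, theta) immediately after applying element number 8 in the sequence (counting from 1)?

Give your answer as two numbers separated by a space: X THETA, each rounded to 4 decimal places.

Answer: -27.0139 1.5267

Derivation:
Initial: x=10.0000 theta=0.3000
After 1 (propagate distance d=21): x=16.3000 theta=0.3000
After 2 (thin lens f=15): x=16.3000 theta=-59/75 (≈-0.7867)
After 3 (propagate distance d=20): x=17/30 (≈0.5667) theta=-59/75 (≈-0.7867)
After 4 (thin lens f=51): x=17/30 (≈0.5667) theta=-359/450 (≈-0.7978)
After 5 (propagate distance d=30): x=-701/30 (≈-23.3667) theta=-359/450 (≈-0.7978)
After 6 (thin lens f=34): x=-701/30 (≈-23.3667) theta=-1691/15300 (≈-0.1105)
After 7 (propagate distance d=33): x=-137771/5100 (≈-27.0139) theta=-1691/15300 (≈-0.1105)
After 8 (curved mirror R=33): x=-137771/5100 (≈-27.0139) theta=28549/18700 (≈1.5267)
Rounded to 4 decimal places: x = -27.0139, theta = 1.5267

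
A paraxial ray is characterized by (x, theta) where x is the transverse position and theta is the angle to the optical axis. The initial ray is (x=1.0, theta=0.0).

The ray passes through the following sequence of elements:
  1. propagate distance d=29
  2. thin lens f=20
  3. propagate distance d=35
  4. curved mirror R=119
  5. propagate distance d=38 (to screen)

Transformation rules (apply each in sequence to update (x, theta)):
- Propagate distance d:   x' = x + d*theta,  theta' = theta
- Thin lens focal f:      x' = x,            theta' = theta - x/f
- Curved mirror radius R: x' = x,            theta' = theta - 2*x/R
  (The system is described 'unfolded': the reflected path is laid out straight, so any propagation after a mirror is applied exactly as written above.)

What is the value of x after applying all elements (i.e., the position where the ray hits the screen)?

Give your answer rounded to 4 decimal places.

Initial: x=1.0000 theta=0.0000
After 1 (propagate distance d=29): x=1.0000 theta=0.0000
After 2 (thin lens f=20): x=1.0000 theta=-0.0500
After 3 (propagate distance d=35): x=-0.7500 theta=-0.0500
After 4 (curved mirror R=119): x=-0.7500 theta=-89/2380 (≈-0.0374)
After 5 (propagate distance d=38 (to screen)): x=-5167/2380 (≈-2.1710) theta=-89/2380 (≈-0.0374)
Rounded to 4 decimal places: x = -2.1710

Answer: -2.1710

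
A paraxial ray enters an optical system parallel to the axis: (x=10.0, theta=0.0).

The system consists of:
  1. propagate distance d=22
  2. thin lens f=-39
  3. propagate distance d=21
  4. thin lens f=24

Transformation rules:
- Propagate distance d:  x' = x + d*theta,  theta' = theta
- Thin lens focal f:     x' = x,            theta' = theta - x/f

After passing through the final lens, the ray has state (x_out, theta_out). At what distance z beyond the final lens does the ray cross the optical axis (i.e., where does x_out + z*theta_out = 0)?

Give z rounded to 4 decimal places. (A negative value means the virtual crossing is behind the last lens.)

Initial: x=10.0000 theta=0.0000
After 1 (propagate distance d=22): x=10.0000 theta=0.0000
After 2 (thin lens f=-39): x=10.0000 theta=10/39 (≈0.2564)
After 3 (propagate distance d=21): x=200/13 (≈15.3846) theta=10/39 (≈0.2564)
After 4 (thin lens f=24): x=200/13 (≈15.3846) theta=-5/13 (≈-0.3846)
z_focus = -x_out/theta_out = -(200/13)/(-5/13) = 40.0000
Rounded to 4 decimal places: z = 40.0000

Answer: 40.0000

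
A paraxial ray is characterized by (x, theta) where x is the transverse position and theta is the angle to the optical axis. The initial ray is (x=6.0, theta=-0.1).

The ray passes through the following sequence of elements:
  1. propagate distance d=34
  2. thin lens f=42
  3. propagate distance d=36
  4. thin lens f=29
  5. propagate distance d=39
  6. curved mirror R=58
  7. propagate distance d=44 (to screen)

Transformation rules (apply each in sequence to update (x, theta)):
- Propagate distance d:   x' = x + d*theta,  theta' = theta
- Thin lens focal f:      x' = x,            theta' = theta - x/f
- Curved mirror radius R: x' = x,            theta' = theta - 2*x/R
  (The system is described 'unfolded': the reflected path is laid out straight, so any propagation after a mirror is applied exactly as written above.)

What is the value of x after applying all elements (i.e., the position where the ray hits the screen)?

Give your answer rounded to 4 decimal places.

Initial: x=6.0000 theta=-0.1000
After 1 (propagate distance d=34): x=2.6000 theta=-0.1000
After 2 (thin lens f=42): x=2.6000 theta=-17/105 (≈-0.1619)
After 3 (propagate distance d=36): x=-113/35 (≈-3.2286) theta=-17/105 (≈-0.1619)
After 4 (thin lens f=29): x=-113/35 (≈-3.2286) theta=-22/435 (≈-0.0506)
After 5 (propagate distance d=39): x=-5279/1015 (≈-5.2010) theta=-22/435 (≈-0.0506)
After 6 (curved mirror R=58): x=-5279/1015 (≈-5.2010) theta=11371/88305 (≈0.1288)
After 7 (propagate distance d=44 (to screen)): x=41051/88305 (≈0.4649) theta=11371/88305 (≈0.1288)
Rounded to 4 decimal places: x = 0.4649

Answer: 0.4649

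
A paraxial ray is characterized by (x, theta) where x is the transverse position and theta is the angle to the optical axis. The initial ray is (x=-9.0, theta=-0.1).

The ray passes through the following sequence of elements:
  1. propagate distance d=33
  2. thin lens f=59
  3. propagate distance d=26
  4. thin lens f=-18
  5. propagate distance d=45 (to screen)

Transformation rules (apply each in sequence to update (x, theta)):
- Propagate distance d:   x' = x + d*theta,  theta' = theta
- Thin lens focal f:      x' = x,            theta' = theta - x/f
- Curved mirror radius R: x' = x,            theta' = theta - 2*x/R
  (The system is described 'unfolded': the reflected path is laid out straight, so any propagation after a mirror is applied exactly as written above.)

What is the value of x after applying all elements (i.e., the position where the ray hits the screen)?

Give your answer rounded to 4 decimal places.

Answer: -28.2975

Derivation:
Initial: x=-9.0000 theta=-0.1000
After 1 (propagate distance d=33): x=-12.3000 theta=-0.1000
After 2 (thin lens f=59): x=-12.3000 theta=32/295 (≈0.1085)
After 3 (propagate distance d=26): x=-5593/590 (≈-9.4797) theta=32/295 (≈0.1085)
After 4 (thin lens f=-18): x=-5593/590 (≈-9.4797) theta=-4441/10620 (≈-0.4182)
After 5 (propagate distance d=45 (to screen)): x=-33391/1180 (≈-28.2975) theta=-4441/10620 (≈-0.4182)
Rounded to 4 decimal places: x = -28.2975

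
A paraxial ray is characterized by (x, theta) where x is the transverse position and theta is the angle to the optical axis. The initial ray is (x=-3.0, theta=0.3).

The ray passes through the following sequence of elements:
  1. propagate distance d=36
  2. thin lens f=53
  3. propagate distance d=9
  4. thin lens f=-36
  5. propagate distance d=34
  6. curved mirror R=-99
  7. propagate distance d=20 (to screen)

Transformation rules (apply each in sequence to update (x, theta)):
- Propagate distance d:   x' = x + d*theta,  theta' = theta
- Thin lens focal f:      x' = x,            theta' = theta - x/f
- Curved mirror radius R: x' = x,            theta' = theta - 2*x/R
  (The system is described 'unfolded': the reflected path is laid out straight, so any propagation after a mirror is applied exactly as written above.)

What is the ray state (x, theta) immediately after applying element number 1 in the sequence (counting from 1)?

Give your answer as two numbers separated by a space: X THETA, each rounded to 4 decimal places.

Answer: 7.8000 0.3000

Derivation:
Initial: x=-3.0000 theta=0.3000
After 1 (propagate distance d=36): x=7.8000 theta=0.3000
Rounded to 4 decimal places: x = 7.8000, theta = 0.3000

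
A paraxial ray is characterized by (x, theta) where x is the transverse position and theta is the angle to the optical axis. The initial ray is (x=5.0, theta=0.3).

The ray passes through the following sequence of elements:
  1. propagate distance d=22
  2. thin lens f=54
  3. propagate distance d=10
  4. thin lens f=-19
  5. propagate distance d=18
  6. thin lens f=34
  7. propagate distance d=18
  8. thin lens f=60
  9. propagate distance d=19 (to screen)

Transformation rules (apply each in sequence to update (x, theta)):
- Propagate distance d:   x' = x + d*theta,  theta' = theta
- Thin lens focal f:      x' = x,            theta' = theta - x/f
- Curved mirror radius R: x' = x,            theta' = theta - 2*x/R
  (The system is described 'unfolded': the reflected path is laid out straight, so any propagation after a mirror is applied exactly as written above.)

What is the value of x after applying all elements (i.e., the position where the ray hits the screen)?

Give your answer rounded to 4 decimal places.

Answer: 17.0623

Derivation:
Initial: x=5.0000 theta=0.3000
After 1 (propagate distance d=22): x=11.6000 theta=0.3000
After 2 (thin lens f=54): x=11.6000 theta=23/270 (≈0.0852)
After 3 (propagate distance d=10): x=1681/135 (≈12.4519) theta=23/270 (≈0.0852)
After 4 (thin lens f=-19): x=1681/135 (≈12.4519) theta=3799/5130 (≈0.7405)
After 5 (propagate distance d=18): x=13226/513 (≈25.7817) theta=3799/5130 (≈0.7405)
After 6 (thin lens f=34): x=13226/513 (≈25.7817) theta=-91/5130 (≈-0.0177)
After 7 (propagate distance d=18): x=65311/2565 (≈25.4624) theta=-91/5130 (≈-0.0177)
After 8 (thin lens f=60): x=65311/2565 (≈25.4624) theta=-68041/153900 (≈-0.4421)
After 9 (propagate distance d=19 (to screen)): x=2625881/153900 (≈17.0623) theta=-68041/153900 (≈-0.4421)
Rounded to 4 decimal places: x = 17.0623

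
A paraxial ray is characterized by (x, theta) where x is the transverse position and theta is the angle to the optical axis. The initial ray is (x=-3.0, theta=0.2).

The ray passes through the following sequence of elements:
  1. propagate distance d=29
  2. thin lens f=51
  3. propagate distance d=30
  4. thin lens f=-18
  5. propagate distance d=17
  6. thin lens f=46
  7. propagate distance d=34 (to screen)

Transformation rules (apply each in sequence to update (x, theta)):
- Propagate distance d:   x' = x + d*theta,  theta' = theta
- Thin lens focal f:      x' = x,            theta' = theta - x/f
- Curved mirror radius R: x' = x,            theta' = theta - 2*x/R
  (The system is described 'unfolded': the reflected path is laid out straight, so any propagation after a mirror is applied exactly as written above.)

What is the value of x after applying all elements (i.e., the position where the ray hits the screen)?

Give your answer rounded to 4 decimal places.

Initial: x=-3.0000 theta=0.2000
After 1 (propagate distance d=29): x=2.8000 theta=0.2000
After 2 (thin lens f=51): x=2.8000 theta=37/255 (≈0.1451)
After 3 (propagate distance d=30): x=608/85 (≈7.1529) theta=37/255 (≈0.1451)
After 4 (thin lens f=-18): x=608/85 (≈7.1529) theta=83/153 (≈0.5425)
After 5 (propagate distance d=17): x=12527/765 (≈16.3752) theta=83/153 (≈0.5425)
After 6 (thin lens f=46): x=12527/765 (≈16.3752) theta=6563/35190 (≈0.1865)
After 7 (propagate distance d=34 (to screen)): x=399692/17595 (≈22.7162) theta=6563/35190 (≈0.1865)
Rounded to 4 decimal places: x = 22.7162

Answer: 22.7162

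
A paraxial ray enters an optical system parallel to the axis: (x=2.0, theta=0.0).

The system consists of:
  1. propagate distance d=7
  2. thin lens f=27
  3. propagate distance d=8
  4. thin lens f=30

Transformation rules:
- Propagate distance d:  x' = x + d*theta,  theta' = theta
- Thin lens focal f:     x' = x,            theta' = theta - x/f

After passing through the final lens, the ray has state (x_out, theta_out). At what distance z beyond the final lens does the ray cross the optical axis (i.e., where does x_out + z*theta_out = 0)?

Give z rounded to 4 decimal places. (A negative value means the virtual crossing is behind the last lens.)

Initial: x=2.0000 theta=0.0000
After 1 (propagate distance d=7): x=2.0000 theta=0.0000
After 2 (thin lens f=27): x=2.0000 theta=-2/27 (≈-0.0741)
After 3 (propagate distance d=8): x=38/27 (≈1.4074) theta=-2/27 (≈-0.0741)
After 4 (thin lens f=30): x=38/27 (≈1.4074) theta=-49/405 (≈-0.1210)
z_focus = -x_out/theta_out = -(38/27)/(-49/405) = 570/49 ≈ 11.6327
Rounded to 4 decimal places: z = 11.6327

Answer: 11.6327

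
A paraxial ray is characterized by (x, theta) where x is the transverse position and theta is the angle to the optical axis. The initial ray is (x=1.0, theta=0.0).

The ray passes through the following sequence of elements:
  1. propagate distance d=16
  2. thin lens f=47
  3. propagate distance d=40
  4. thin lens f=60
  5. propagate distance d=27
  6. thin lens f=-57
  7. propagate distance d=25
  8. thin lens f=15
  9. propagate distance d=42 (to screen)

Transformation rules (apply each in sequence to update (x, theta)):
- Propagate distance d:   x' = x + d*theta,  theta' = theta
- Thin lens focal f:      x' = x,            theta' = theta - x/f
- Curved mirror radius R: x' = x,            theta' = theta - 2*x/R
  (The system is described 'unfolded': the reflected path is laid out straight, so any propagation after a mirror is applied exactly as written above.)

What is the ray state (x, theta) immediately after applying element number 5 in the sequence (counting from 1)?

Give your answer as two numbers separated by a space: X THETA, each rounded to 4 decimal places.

Answer: -0.4926 -0.0238

Derivation:
Initial: x=1.0000 theta=0.0000
After 1 (propagate distance d=16): x=1.0000 theta=0.0000
After 2 (thin lens f=47): x=1.0000 theta=-1/47 (≈-0.0213)
After 3 (propagate distance d=40): x=7/47 (≈0.1489) theta=-1/47 (≈-0.0213)
After 4 (thin lens f=60): x=7/47 (≈0.1489) theta=-67/2820 (≈-0.0238)
After 5 (propagate distance d=27): x=-463/940 (≈-0.4926) theta=-67/2820 (≈-0.0238)
Rounded to 4 decimal places: x = -0.4926, theta = -0.0238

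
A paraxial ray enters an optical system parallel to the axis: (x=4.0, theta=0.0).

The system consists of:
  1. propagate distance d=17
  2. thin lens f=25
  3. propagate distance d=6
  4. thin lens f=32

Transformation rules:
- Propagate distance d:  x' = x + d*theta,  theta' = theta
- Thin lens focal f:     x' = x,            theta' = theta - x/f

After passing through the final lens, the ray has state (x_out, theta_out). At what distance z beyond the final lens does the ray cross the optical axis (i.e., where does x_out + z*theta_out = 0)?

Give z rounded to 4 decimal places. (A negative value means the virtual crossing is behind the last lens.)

Initial: x=4.0000 theta=0.0000
After 1 (propagate distance d=17): x=4.0000 theta=0.0000
After 2 (thin lens f=25): x=4.0000 theta=-0.1600
After 3 (propagate distance d=6): x=3.0400 theta=-0.1600
After 4 (thin lens f=32): x=3.0400 theta=-0.2550
z_focus = -x_out/theta_out = -(3.0400)/(-0.2550) = 608/51 ≈ 11.9216
Rounded to 4 decimal places: z = 11.9216

Answer: 11.9216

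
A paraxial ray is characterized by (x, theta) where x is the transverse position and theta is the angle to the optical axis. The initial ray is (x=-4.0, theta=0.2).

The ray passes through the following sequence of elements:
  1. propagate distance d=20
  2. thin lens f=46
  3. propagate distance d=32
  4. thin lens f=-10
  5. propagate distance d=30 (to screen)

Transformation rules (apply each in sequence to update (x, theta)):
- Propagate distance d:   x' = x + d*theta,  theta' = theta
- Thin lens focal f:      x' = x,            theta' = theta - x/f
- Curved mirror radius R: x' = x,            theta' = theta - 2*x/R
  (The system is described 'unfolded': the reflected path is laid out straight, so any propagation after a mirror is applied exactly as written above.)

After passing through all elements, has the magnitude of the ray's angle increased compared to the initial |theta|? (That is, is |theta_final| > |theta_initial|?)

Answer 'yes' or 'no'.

Answer: yes

Derivation:
Initial: x=-4.0000 theta=0.2000
After 1 (propagate distance d=20): x=0.0000 theta=0.2000
After 2 (thin lens f=46): x=0.0000 theta=0.2000
After 3 (propagate distance d=32): x=6.4000 theta=0.2000
After 4 (thin lens f=-10): x=6.4000 theta=0.8400
After 5 (propagate distance d=30 (to screen)): x=31.6000 theta=0.8400
|theta_initial|=0.2000 |theta_final|=0.8400 -> increased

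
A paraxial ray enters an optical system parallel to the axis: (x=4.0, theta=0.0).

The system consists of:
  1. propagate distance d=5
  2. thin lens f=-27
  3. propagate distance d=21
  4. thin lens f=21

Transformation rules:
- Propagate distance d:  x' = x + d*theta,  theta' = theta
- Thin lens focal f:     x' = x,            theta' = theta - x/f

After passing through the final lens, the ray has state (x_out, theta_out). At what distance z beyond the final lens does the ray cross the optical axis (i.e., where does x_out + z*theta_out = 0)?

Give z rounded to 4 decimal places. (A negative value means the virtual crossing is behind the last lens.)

Initial: x=4.0000 theta=0.0000
After 1 (propagate distance d=5): x=4.0000 theta=0.0000
After 2 (thin lens f=-27): x=4.0000 theta=4/27 (≈0.1481)
After 3 (propagate distance d=21): x=64/9 (≈7.1111) theta=4/27 (≈0.1481)
After 4 (thin lens f=21): x=64/9 (≈7.1111) theta=-4/21 (≈-0.1905)
z_focus = -x_out/theta_out = -(64/9)/(-4/21) = 112/3 ≈ 37.3333
Rounded to 4 decimal places: z = 37.3333

Answer: 37.3333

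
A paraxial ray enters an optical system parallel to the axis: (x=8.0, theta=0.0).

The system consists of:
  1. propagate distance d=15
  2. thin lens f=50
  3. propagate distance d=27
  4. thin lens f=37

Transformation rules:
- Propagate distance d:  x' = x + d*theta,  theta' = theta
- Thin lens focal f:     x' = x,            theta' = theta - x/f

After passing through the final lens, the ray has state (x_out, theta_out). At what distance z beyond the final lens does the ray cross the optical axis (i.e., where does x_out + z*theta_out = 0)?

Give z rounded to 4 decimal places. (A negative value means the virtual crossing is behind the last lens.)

Answer: 14.1833

Derivation:
Initial: x=8.0000 theta=0.0000
After 1 (propagate distance d=15): x=8.0000 theta=0.0000
After 2 (thin lens f=50): x=8.0000 theta=-0.1600
After 3 (propagate distance d=27): x=3.6800 theta=-0.1600
After 4 (thin lens f=37): x=3.6800 theta=-48/185 (≈-0.2595)
z_focus = -x_out/theta_out = -(3.6800)/(-48/185) = 851/60 ≈ 14.1833
Rounded to 4 decimal places: z = 14.1833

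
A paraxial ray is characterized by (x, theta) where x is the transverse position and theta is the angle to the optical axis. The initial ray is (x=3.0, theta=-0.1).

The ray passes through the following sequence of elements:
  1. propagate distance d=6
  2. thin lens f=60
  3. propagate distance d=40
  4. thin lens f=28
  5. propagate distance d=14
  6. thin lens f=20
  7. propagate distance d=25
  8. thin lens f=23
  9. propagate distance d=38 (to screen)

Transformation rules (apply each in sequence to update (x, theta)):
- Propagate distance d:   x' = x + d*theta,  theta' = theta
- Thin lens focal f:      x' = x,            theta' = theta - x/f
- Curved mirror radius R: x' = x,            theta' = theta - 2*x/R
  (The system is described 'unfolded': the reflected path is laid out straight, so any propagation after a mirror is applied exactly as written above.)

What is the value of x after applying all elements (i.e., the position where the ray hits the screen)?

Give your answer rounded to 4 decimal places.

Initial: x=3.0000 theta=-0.1000
After 1 (propagate distance d=6): x=2.4000 theta=-0.1000
After 2 (thin lens f=60): x=2.4000 theta=-0.1400
After 3 (propagate distance d=40): x=-3.2000 theta=-0.1400
After 4 (thin lens f=28): x=-3.2000 theta=-9/350 (≈-0.0257)
After 5 (propagate distance d=14): x=-3.5600 theta=-9/350 (≈-0.0257)
After 6 (thin lens f=20): x=-3.5600 theta=533/3500 (≈0.1523)
After 7 (propagate distance d=25): x=173/700 (≈0.2471) theta=533/3500 (≈0.1523)
After 8 (thin lens f=23): x=173/700 (≈0.2471) theta=5697/40250 (≈0.1415)
After 9 (propagate distance d=38 (to screen)): x=452867/80500 (≈5.6257) theta=5697/40250 (≈0.1415)
Rounded to 4 decimal places: x = 5.6257

Answer: 5.6257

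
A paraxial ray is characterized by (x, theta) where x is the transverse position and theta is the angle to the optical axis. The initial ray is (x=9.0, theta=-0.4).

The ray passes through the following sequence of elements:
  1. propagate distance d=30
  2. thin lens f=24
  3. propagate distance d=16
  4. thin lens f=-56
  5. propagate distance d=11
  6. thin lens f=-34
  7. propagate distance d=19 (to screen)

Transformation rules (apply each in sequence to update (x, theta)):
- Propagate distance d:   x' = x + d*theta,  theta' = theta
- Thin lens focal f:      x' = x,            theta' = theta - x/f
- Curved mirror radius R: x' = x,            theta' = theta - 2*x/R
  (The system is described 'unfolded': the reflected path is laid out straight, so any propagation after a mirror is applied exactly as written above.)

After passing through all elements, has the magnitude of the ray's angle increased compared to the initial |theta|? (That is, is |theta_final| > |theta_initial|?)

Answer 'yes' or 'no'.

Initial: x=9.0000 theta=-0.4000
After 1 (propagate distance d=30): x=-3.0000 theta=-0.4000
After 2 (thin lens f=24): x=-3.0000 theta=-0.2750
After 3 (propagate distance d=16): x=-7.4000 theta=-0.2750
After 4 (thin lens f=-56): x=-7.4000 theta=-57/140 (≈-0.4071)
After 5 (propagate distance d=11): x=-1663/140 (≈-11.8786) theta=-57/140 (≈-0.4071)
After 6 (thin lens f=-34): x=-1663/140 (≈-11.8786) theta=-3601/4760 (≈-0.7565)
After 7 (propagate distance d=19 (to screen)): x=-124961/4760 (≈-26.2523) theta=-3601/4760 (≈-0.7565)
|theta_initial|=0.4000 |theta_final|=3601/4760 (≈0.7565) -> increased

Answer: yes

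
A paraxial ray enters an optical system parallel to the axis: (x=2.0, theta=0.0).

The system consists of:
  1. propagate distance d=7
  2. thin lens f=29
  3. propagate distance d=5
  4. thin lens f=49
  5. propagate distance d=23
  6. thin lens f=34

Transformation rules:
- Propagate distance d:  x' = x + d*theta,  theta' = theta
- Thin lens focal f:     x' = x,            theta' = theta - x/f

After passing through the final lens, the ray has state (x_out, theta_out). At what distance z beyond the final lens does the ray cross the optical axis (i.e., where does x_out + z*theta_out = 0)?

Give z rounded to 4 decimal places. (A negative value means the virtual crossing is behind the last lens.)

Initial: x=2.0000 theta=0.0000
After 1 (propagate distance d=7): x=2.0000 theta=0.0000
After 2 (thin lens f=29): x=2.0000 theta=-2/29 (≈-0.0690)
After 3 (propagate distance d=5): x=48/29 (≈1.6552) theta=-2/29 (≈-0.0690)
After 4 (thin lens f=49): x=48/29 (≈1.6552) theta=-146/1421 (≈-0.1027)
After 5 (propagate distance d=23): x=-1006/1421 (≈-0.7080) theta=-146/1421 (≈-0.1027)
After 6 (thin lens f=34): x=-1006/1421 (≈-0.7080) theta=-1979/24157 (≈-0.0819)
z_focus = -x_out/theta_out = -(-1006/1421)/(-1979/24157) = -17102/1979 ≈ -8.6417
Rounded to 4 decimal places: z = -8.6417

Answer: -8.6417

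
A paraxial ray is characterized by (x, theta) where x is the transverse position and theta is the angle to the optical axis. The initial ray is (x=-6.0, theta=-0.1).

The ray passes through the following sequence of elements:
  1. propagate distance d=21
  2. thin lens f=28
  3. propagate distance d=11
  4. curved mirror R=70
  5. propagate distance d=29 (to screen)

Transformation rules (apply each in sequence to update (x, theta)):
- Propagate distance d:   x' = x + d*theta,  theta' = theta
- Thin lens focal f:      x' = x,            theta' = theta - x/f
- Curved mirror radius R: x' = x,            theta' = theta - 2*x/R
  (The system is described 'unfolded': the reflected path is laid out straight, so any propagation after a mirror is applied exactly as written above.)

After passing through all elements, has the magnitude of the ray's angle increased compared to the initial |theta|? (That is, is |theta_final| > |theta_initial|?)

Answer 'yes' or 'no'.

Initial: x=-6.0000 theta=-0.1000
After 1 (propagate distance d=21): x=-8.1000 theta=-0.1000
After 2 (thin lens f=28): x=-8.1000 theta=53/280 (≈0.1893)
After 3 (propagate distance d=11): x=-337/56 (≈-6.0179) theta=53/280 (≈0.1893)
After 4 (curved mirror R=70): x=-337/56 (≈-6.0179) theta=177/490 (≈0.3612)
After 5 (propagate distance d=29 (to screen)): x=8737/1960 (≈4.4577) theta=177/490 (≈0.3612)
|theta_initial|=0.1000 |theta_final|=177/490 (≈0.3612) -> increased

Answer: yes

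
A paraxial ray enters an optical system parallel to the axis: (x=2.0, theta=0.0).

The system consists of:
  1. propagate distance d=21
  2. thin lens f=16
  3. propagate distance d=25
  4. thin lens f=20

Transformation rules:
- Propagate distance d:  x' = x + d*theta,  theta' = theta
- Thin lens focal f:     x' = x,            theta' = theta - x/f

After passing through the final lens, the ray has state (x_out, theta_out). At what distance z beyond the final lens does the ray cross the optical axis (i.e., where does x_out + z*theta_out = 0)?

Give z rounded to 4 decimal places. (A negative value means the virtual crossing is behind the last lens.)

Initial: x=2.0000 theta=0.0000
After 1 (propagate distance d=21): x=2.0000 theta=0.0000
After 2 (thin lens f=16): x=2.0000 theta=-0.1250
After 3 (propagate distance d=25): x=-1.1250 theta=-0.1250
After 4 (thin lens f=20): x=-1.1250 theta=-11/160 (≈-0.0688)
z_focus = -x_out/theta_out = -(-1.1250)/(-11/160) = -180/11 ≈ -16.3636
Rounded to 4 decimal places: z = -16.3636

Answer: -16.3636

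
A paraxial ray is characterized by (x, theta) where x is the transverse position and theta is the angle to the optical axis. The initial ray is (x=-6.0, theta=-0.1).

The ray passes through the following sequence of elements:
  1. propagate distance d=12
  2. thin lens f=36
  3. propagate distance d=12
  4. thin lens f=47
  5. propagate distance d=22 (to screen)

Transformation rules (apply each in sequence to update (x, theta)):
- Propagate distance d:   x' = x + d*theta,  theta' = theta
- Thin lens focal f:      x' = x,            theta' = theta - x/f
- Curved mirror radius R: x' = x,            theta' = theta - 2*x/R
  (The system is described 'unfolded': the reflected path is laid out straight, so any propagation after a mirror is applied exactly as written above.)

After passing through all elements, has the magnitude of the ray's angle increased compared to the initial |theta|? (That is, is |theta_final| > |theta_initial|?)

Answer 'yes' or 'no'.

Answer: yes

Derivation:
Initial: x=-6.0000 theta=-0.1000
After 1 (propagate distance d=12): x=-7.2000 theta=-0.1000
After 2 (thin lens f=36): x=-7.2000 theta=0.1000
After 3 (propagate distance d=12): x=-6.0000 theta=0.1000
After 4 (thin lens f=47): x=-6.0000 theta=107/470 (≈0.2277)
After 5 (propagate distance d=22 (to screen)): x=-233/235 (≈-0.9915) theta=107/470 (≈0.2277)
|theta_initial|=0.1000 |theta_final|=107/470 (≈0.2277) -> increased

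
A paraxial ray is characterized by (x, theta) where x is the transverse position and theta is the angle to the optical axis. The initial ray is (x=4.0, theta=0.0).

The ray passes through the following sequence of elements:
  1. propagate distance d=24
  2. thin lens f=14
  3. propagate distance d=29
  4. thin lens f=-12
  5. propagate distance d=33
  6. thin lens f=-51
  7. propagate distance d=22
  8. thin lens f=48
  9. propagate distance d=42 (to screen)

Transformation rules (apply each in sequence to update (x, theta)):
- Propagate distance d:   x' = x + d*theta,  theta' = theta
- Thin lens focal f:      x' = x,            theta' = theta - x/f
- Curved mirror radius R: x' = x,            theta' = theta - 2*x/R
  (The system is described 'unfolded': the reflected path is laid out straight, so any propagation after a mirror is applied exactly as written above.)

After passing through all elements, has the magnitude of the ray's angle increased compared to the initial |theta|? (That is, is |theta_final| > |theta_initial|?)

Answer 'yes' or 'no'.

Initial: x=4.0000 theta=0.0000
After 1 (propagate distance d=24): x=4.0000 theta=0.0000
After 2 (thin lens f=14): x=4.0000 theta=-2/7 (≈-0.2857)
After 3 (propagate distance d=29): x=-30/7 (≈-4.2857) theta=-2/7 (≈-0.2857)
After 4 (thin lens f=-12): x=-30/7 (≈-4.2857) theta=-9/14 (≈-0.6429)
After 5 (propagate distance d=33): x=-25.5000 theta=-9/14 (≈-0.6429)
After 6 (thin lens f=-51): x=-25.5000 theta=-8/7 (≈-1.1429)
After 7 (propagate distance d=22): x=-709/14 (≈-50.6429) theta=-8/7 (≈-1.1429)
After 8 (thin lens f=48): x=-709/14 (≈-50.6429) theta=-59/672 (≈-0.0878)
After 9 (propagate distance d=42 (to screen)): x=-6085/112 (≈-54.3304) theta=-59/672 (≈-0.0878)
|theta_initial|=0.0000 |theta_final|=59/672 (≈0.0878) -> increased

Answer: yes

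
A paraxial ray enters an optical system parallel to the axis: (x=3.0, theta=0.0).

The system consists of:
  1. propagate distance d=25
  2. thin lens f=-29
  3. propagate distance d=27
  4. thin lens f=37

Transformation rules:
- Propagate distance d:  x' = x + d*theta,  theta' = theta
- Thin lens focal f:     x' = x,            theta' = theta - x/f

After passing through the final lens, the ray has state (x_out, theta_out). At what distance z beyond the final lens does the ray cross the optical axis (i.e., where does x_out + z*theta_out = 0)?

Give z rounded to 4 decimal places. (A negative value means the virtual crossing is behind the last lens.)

Answer: 109.0526

Derivation:
Initial: x=3.0000 theta=0.0000
After 1 (propagate distance d=25): x=3.0000 theta=0.0000
After 2 (thin lens f=-29): x=3.0000 theta=3/29 (≈0.1034)
After 3 (propagate distance d=27): x=168/29 (≈5.7931) theta=3/29 (≈0.1034)
After 4 (thin lens f=37): x=168/29 (≈5.7931) theta=-57/1073 (≈-0.0531)
z_focus = -x_out/theta_out = -(168/29)/(-57/1073) = 2072/19 ≈ 109.0526
Rounded to 4 decimal places: z = 109.0526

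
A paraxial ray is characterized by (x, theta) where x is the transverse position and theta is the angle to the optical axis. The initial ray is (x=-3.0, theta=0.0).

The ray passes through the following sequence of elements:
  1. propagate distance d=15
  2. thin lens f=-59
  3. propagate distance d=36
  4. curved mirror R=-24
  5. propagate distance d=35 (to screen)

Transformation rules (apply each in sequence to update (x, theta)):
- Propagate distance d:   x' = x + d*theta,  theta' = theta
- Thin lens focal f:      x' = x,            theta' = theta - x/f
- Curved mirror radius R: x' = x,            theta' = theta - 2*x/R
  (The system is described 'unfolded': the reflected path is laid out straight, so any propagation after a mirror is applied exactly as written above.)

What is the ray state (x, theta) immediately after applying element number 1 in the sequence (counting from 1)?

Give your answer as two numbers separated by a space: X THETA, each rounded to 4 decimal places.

Answer: -3.0000 0.0000

Derivation:
Initial: x=-3.0000 theta=0.0000
After 1 (propagate distance d=15): x=-3.0000 theta=0.0000
Rounded to 4 decimal places: x = -3.0000, theta = 0.0000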